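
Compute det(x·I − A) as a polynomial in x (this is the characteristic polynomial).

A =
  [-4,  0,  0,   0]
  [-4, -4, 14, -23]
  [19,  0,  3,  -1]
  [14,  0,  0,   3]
x^4 + 2*x^3 - 23*x^2 - 24*x + 144

Expanding det(x·I − A) (e.g. by cofactor expansion or by noting that A is similar to its Jordan form J, which has the same characteristic polynomial as A) gives
  χ_A(x) = x^4 + 2*x^3 - 23*x^2 - 24*x + 144
which factors as (x - 3)^2*(x + 4)^2. The eigenvalues (with algebraic multiplicities) are λ = -4 with multiplicity 2, λ = 3 with multiplicity 2.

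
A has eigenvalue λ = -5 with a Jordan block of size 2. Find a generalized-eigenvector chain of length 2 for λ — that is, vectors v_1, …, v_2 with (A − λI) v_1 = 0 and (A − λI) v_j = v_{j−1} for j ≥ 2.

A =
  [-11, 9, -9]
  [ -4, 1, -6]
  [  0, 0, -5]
A Jordan chain for λ = -5 of length 2:
v_1 = (-6, -4, 0)ᵀ
v_2 = (1, 0, 0)ᵀ

Let N = A − (-5)·I. We want v_2 with N^2 v_2 = 0 but N^1 v_2 ≠ 0; then v_{j-1} := N · v_j for j = 2, …, 2.

Pick v_2 = (1, 0, 0)ᵀ.
Then v_1 = N · v_2 = (-6, -4, 0)ᵀ.

Sanity check: (A − (-5)·I) v_1 = (0, 0, 0)ᵀ = 0. ✓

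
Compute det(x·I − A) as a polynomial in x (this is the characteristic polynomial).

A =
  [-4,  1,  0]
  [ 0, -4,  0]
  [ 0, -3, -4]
x^3 + 12*x^2 + 48*x + 64

Expanding det(x·I − A) (e.g. by cofactor expansion or by noting that A is similar to its Jordan form J, which has the same characteristic polynomial as A) gives
  χ_A(x) = x^3 + 12*x^2 + 48*x + 64
which factors as (x + 4)^3. The eigenvalues (with algebraic multiplicities) are λ = -4 with multiplicity 3.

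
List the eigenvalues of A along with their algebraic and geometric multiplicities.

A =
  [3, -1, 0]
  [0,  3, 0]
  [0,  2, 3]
λ = 3: alg = 3, geom = 2

Step 1 — factor the characteristic polynomial to read off the algebraic multiplicities:
  χ_A(x) = (x - 3)^3

Step 2 — compute geometric multiplicities via the rank-nullity identity g(λ) = n − rank(A − λI):
  rank(A − (3)·I) = 1, so dim ker(A − (3)·I) = n − 1 = 2

Summary:
  λ = 3: algebraic multiplicity = 3, geometric multiplicity = 2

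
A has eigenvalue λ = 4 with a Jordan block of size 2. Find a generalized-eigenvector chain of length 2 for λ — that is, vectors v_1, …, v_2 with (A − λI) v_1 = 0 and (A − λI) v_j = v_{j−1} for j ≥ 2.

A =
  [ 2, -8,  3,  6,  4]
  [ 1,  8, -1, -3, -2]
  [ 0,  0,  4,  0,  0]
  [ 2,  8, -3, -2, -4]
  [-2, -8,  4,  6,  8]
A Jordan chain for λ = 4 of length 2:
v_1 = (-2, 1, 0, 2, -2)ᵀ
v_2 = (1, 0, 0, 0, 0)ᵀ

Let N = A − (4)·I. We want v_2 with N^2 v_2 = 0 but N^1 v_2 ≠ 0; then v_{j-1} := N · v_j for j = 2, …, 2.

Pick v_2 = (1, 0, 0, 0, 0)ᵀ.
Then v_1 = N · v_2 = (-2, 1, 0, 2, -2)ᵀ.

Sanity check: (A − (4)·I) v_1 = (0, 0, 0, 0, 0)ᵀ = 0. ✓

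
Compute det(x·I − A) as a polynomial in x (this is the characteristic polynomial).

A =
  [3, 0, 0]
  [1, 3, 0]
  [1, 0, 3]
x^3 - 9*x^2 + 27*x - 27

Expanding det(x·I − A) (e.g. by cofactor expansion or by noting that A is similar to its Jordan form J, which has the same characteristic polynomial as A) gives
  χ_A(x) = x^3 - 9*x^2 + 27*x - 27
which factors as (x - 3)^3. The eigenvalues (with algebraic multiplicities) are λ = 3 with multiplicity 3.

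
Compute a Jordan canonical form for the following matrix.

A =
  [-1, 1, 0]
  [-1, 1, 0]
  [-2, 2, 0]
J_2(0) ⊕ J_1(0)

The characteristic polynomial is
  det(x·I − A) = x^3

Eigenvalues and multiplicities (the geometric multiplicity of λ is n − rank(A − λI), which equals the number of Jordan blocks for λ):
  λ = 0: algebraic multiplicity = 3, geometric multiplicity = 2

Determining the block sizes for each eigenvalue:
  λ = 0: 2 blocks summing to 3 forces exactly one block of size 2 and the rest size 1 → block sizes [2, 1]

Assembling the blocks gives a Jordan form
J =
  [0, 1, 0]
  [0, 0, 0]
  [0, 0, 0]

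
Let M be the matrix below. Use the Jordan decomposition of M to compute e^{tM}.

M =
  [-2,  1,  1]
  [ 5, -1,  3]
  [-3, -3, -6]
e^{tM} =
  [3*t^2*exp(-3*t)/2 + t*exp(-3*t) + exp(-3*t), t*exp(-3*t), t^2*exp(-3*t)/2 + t*exp(-3*t)]
  [3*t^2*exp(-3*t) + 5*t*exp(-3*t), 2*t*exp(-3*t) + exp(-3*t), t^2*exp(-3*t) + 3*t*exp(-3*t)]
  [-9*t^2*exp(-3*t)/2 - 3*t*exp(-3*t), -3*t*exp(-3*t), -3*t^2*exp(-3*t)/2 - 3*t*exp(-3*t) + exp(-3*t)]

Strategy: write M = P · J · P⁻¹ where J is a Jordan canonical form, so e^{tM} = P · e^{tJ} · P⁻¹, and e^{tJ} can be computed block-by-block.

M has Jordan form
J =
  [-3,  1,  0]
  [ 0, -3,  1]
  [ 0,  0, -3]
(up to reordering of blocks).

Per-block formulas:
  For a 3×3 Jordan block J_3(-3): exp(t · J_3(-3)) = e^(-3t)·(I + t·N + (t^2/2)·N^2), where N is the 3×3 nilpotent shift.

After assembling e^{tJ} and conjugating by P, we get:

e^{tM} =
  [3*t^2*exp(-3*t)/2 + t*exp(-3*t) + exp(-3*t), t*exp(-3*t), t^2*exp(-3*t)/2 + t*exp(-3*t)]
  [3*t^2*exp(-3*t) + 5*t*exp(-3*t), 2*t*exp(-3*t) + exp(-3*t), t^2*exp(-3*t) + 3*t*exp(-3*t)]
  [-9*t^2*exp(-3*t)/2 - 3*t*exp(-3*t), -3*t*exp(-3*t), -3*t^2*exp(-3*t)/2 - 3*t*exp(-3*t) + exp(-3*t)]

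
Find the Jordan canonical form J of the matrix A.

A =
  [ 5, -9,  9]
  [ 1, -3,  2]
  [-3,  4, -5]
J_3(-1)

The characteristic polynomial is
  det(x·I − A) = x^3 + 3*x^2 + 3*x + 1 = (x + 1)^3

Eigenvalues and multiplicities (the geometric multiplicity of λ is n − rank(A − λI), which equals the number of Jordan blocks for λ):
  λ = -1: algebraic multiplicity = 3, geometric multiplicity = 1

Determining the block sizes for each eigenvalue:
  λ = -1: one block (gm = 1), so the single block has size am = 3 → block sizes [3]

Assembling the blocks gives a Jordan form
J =
  [-1,  1,  0]
  [ 0, -1,  1]
  [ 0,  0, -1]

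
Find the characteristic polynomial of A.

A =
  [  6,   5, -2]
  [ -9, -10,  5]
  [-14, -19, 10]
x^3 - 6*x^2 + 12*x - 8

Expanding det(x·I − A) (e.g. by cofactor expansion or by noting that A is similar to its Jordan form J, which has the same characteristic polynomial as A) gives
  χ_A(x) = x^3 - 6*x^2 + 12*x - 8
which factors as (x - 2)^3. The eigenvalues (with algebraic multiplicities) are λ = 2 with multiplicity 3.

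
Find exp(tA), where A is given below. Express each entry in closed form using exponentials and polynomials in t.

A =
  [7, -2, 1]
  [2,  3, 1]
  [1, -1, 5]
e^{tA} =
  [t^2*exp(5*t)/2 + 2*t*exp(5*t) + exp(5*t), -t^2*exp(5*t)/2 - 2*t*exp(5*t), t*exp(5*t)]
  [t^2*exp(5*t)/2 + 2*t*exp(5*t), -t^2*exp(5*t)/2 - 2*t*exp(5*t) + exp(5*t), t*exp(5*t)]
  [t*exp(5*t), -t*exp(5*t), exp(5*t)]

Strategy: write A = P · J · P⁻¹ where J is a Jordan canonical form, so e^{tA} = P · e^{tJ} · P⁻¹, and e^{tJ} can be computed block-by-block.

A has Jordan form
J =
  [5, 1, 0]
  [0, 5, 1]
  [0, 0, 5]
(up to reordering of blocks).

Per-block formulas:
  For a 3×3 Jordan block J_3(5): exp(t · J_3(5)) = e^(5t)·(I + t·N + (t^2/2)·N^2), where N is the 3×3 nilpotent shift.

After assembling e^{tJ} and conjugating by P, we get:

e^{tA} =
  [t^2*exp(5*t)/2 + 2*t*exp(5*t) + exp(5*t), -t^2*exp(5*t)/2 - 2*t*exp(5*t), t*exp(5*t)]
  [t^2*exp(5*t)/2 + 2*t*exp(5*t), -t^2*exp(5*t)/2 - 2*t*exp(5*t) + exp(5*t), t*exp(5*t)]
  [t*exp(5*t), -t*exp(5*t), exp(5*t)]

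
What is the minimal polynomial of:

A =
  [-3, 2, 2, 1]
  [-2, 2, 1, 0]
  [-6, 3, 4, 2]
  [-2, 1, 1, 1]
x^3 - 3*x^2 + 3*x - 1

The characteristic polynomial is χ_A(x) = (x - 1)^4, so the eigenvalues are known. The minimal polynomial is
  m_A(x) = Π_λ (x − λ)^{k_λ}
where k_λ is the size of the *largest* Jordan block for λ (equivalently, the smallest k with (A − λI)^k v = 0 for every generalised eigenvector v of λ).

  λ = 1: largest Jordan block has size 3, contributing (x − 1)^3

So m_A(x) = (x - 1)^3 = x^3 - 3*x^2 + 3*x - 1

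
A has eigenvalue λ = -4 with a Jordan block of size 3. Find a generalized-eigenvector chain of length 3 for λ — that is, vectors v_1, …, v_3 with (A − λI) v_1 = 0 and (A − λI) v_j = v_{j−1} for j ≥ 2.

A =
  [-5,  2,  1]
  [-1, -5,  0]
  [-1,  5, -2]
A Jordan chain for λ = -4 of length 3:
v_1 = (-2, 2, -6)ᵀ
v_2 = (-1, -1, -1)ᵀ
v_3 = (1, 0, 0)ᵀ

Let N = A − (-4)·I. We want v_3 with N^3 v_3 = 0 but N^2 v_3 ≠ 0; then v_{j-1} := N · v_j for j = 3, …, 2.

Pick v_3 = (1, 0, 0)ᵀ.
Then v_2 = N · v_3 = (-1, -1, -1)ᵀ.
Then v_1 = N · v_2 = (-2, 2, -6)ᵀ.

Sanity check: (A − (-4)·I) v_1 = (0, 0, 0)ᵀ = 0. ✓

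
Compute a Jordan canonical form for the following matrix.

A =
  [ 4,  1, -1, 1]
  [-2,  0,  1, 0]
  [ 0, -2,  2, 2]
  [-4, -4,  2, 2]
J_3(2) ⊕ J_1(2)

The characteristic polynomial is
  det(x·I − A) = x^4 - 8*x^3 + 24*x^2 - 32*x + 16 = (x - 2)^4

Eigenvalues and multiplicities (the geometric multiplicity of λ is n − rank(A − λI), which equals the number of Jordan blocks for λ):
  λ = 2: algebraic multiplicity = 4, geometric multiplicity = 2

Determining the block sizes for each eigenvalue:
  λ = 2: with am = 4 and gm = 2, the partition is not yet determined (e.g. several partitions of 4 into 2 parts exist). Let N = A − (2)·I. Computing rank(N^1) = 2, rank(N^2) = 1, rank(N^3) = 0; the number of blocks of size ≥ j is rank(N^{j−1}) − rank(N^j), giving [2, 1, 1]. So we have 1 block(s) of size 3, 1 block(s) of size 1 → block sizes [3, 1]

Assembling the blocks gives a Jordan form
J =
  [2, 1, 0, 0]
  [0, 2, 1, 0]
  [0, 0, 2, 0]
  [0, 0, 0, 2]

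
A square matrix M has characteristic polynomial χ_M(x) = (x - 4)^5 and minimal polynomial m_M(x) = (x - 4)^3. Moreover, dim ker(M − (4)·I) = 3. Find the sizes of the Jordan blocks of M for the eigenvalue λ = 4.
Block sizes for λ = 4: [3, 1, 1]

Step 1 — from the characteristic polynomial, algebraic multiplicity of λ = 4 is 5. From dim ker(M − (4)·I) = 3, there are exactly 3 Jordan blocks for λ = 4.
Step 2 — from the minimal polynomial, the factor (x − 4)^3 tells us the largest block for λ = 4 has size 3.
Step 3 — with total size 5, 3 blocks, and largest block 3, the block sizes (in nonincreasing order) are [3, 1, 1].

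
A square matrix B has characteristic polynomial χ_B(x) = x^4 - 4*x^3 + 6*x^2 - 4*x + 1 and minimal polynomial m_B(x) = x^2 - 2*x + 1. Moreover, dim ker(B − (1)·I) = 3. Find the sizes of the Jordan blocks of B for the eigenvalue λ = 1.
Block sizes for λ = 1: [2, 1, 1]

Step 1 — from the characteristic polynomial, algebraic multiplicity of λ = 1 is 4. From dim ker(B − (1)·I) = 3, there are exactly 3 Jordan blocks for λ = 1.
Step 2 — from the minimal polynomial, the factor (x − 1)^2 tells us the largest block for λ = 1 has size 2.
Step 3 — with total size 4, 3 blocks, and largest block 2, the block sizes (in nonincreasing order) are [2, 1, 1].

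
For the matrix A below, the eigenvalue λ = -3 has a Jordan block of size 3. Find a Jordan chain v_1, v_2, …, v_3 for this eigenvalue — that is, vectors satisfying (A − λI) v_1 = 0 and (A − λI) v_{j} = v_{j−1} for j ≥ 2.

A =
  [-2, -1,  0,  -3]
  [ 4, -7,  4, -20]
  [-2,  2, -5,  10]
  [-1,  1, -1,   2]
A Jordan chain for λ = -3 of length 3:
v_1 = (-1, -4, 2, 1)ᵀ
v_2 = (0, 4, -2, -1)ᵀ
v_3 = (0, 0, 1, 0)ᵀ

Let N = A − (-3)·I. We want v_3 with N^3 v_3 = 0 but N^2 v_3 ≠ 0; then v_{j-1} := N · v_j for j = 3, …, 2.

Pick v_3 = (0, 0, 1, 0)ᵀ.
Then v_2 = N · v_3 = (0, 4, -2, -1)ᵀ.
Then v_1 = N · v_2 = (-1, -4, 2, 1)ᵀ.

Sanity check: (A − (-3)·I) v_1 = (0, 0, 0, 0)ᵀ = 0. ✓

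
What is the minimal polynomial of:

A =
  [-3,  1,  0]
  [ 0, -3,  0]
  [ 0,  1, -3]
x^2 + 6*x + 9

The characteristic polynomial is χ_A(x) = (x + 3)^3, so the eigenvalues are known. The minimal polynomial is
  m_A(x) = Π_λ (x − λ)^{k_λ}
where k_λ is the size of the *largest* Jordan block for λ (equivalently, the smallest k with (A − λI)^k v = 0 for every generalised eigenvector v of λ).

  λ = -3: largest Jordan block has size 2, contributing (x + 3)^2

So m_A(x) = (x + 3)^2 = x^2 + 6*x + 9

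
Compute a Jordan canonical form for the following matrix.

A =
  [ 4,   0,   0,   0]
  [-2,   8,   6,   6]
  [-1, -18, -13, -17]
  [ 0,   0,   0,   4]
J_1(-4) ⊕ J_1(-1) ⊕ J_1(4) ⊕ J_1(4)

The characteristic polynomial is
  det(x·I − A) = x^4 - 3*x^3 - 20*x^2 + 48*x + 64 = (x - 4)^2*(x + 1)*(x + 4)

Eigenvalues and multiplicities (the geometric multiplicity of λ is n − rank(A − λI), which equals the number of Jordan blocks for λ):
  λ = -4: algebraic multiplicity = 1, geometric multiplicity = 1
  λ = -1: algebraic multiplicity = 1, geometric multiplicity = 1
  λ = 4: algebraic multiplicity = 2, geometric multiplicity = 2

Determining the block sizes for each eigenvalue:
  λ = -4: one block (gm = 1), so the single block has size am = 1 → block sizes [1]
  λ = -1: one block (gm = 1), so the single block has size am = 1 → block sizes [1]
  λ = 4: gm = am = 2, so every block has size 1 → block sizes [1, 1]

Assembling the blocks gives a Jordan form
J =
  [-4,  0, 0, 0]
  [ 0, -1, 0, 0]
  [ 0,  0, 4, 0]
  [ 0,  0, 0, 4]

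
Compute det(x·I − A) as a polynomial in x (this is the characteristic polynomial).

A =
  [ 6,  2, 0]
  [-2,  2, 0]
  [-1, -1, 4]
x^3 - 12*x^2 + 48*x - 64

Expanding det(x·I − A) (e.g. by cofactor expansion or by noting that A is similar to its Jordan form J, which has the same characteristic polynomial as A) gives
  χ_A(x) = x^3 - 12*x^2 + 48*x - 64
which factors as (x - 4)^3. The eigenvalues (with algebraic multiplicities) are λ = 4 with multiplicity 3.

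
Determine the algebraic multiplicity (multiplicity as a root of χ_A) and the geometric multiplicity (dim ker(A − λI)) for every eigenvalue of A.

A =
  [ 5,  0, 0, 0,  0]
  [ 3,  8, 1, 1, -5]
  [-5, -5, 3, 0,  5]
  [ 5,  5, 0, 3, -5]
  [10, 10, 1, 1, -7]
λ = -2: alg = 1, geom = 1; λ = 3: alg = 3, geom = 2; λ = 5: alg = 1, geom = 1

Step 1 — factor the characteristic polynomial to read off the algebraic multiplicities:
  χ_A(x) = (x - 5)*(x - 3)^3*(x + 2)

Step 2 — compute geometric multiplicities via the rank-nullity identity g(λ) = n − rank(A − λI):
  rank(A − (-2)·I) = 4, so dim ker(A − (-2)·I) = n − 4 = 1
  rank(A − (3)·I) = 3, so dim ker(A − (3)·I) = n − 3 = 2
  rank(A − (5)·I) = 4, so dim ker(A − (5)·I) = n − 4 = 1

Summary:
  λ = -2: algebraic multiplicity = 1, geometric multiplicity = 1
  λ = 3: algebraic multiplicity = 3, geometric multiplicity = 2
  λ = 5: algebraic multiplicity = 1, geometric multiplicity = 1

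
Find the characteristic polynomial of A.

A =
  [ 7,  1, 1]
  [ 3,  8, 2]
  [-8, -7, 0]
x^3 - 15*x^2 + 75*x - 125

Expanding det(x·I − A) (e.g. by cofactor expansion or by noting that A is similar to its Jordan form J, which has the same characteristic polynomial as A) gives
  χ_A(x) = x^3 - 15*x^2 + 75*x - 125
which factors as (x - 5)^3. The eigenvalues (with algebraic multiplicities) are λ = 5 with multiplicity 3.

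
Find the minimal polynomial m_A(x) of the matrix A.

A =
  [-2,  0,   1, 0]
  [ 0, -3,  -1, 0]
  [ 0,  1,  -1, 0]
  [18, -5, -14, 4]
x^4 + 2*x^3 - 12*x^2 - 40*x - 32

The characteristic polynomial is χ_A(x) = (x - 4)*(x + 2)^3, so the eigenvalues are known. The minimal polynomial is
  m_A(x) = Π_λ (x − λ)^{k_λ}
where k_λ is the size of the *largest* Jordan block for λ (equivalently, the smallest k with (A − λI)^k v = 0 for every generalised eigenvector v of λ).

  λ = -2: largest Jordan block has size 3, contributing (x + 2)^3
  λ = 4: largest Jordan block has size 1, contributing (x − 4)

So m_A(x) = (x - 4)*(x + 2)^3 = x^4 + 2*x^3 - 12*x^2 - 40*x - 32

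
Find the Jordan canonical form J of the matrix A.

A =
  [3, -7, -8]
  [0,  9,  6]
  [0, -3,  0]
J_2(3) ⊕ J_1(6)

The characteristic polynomial is
  det(x·I − A) = x^3 - 12*x^2 + 45*x - 54 = (x - 6)*(x - 3)^2

Eigenvalues and multiplicities (the geometric multiplicity of λ is n − rank(A − λI), which equals the number of Jordan blocks for λ):
  λ = 3: algebraic multiplicity = 2, geometric multiplicity = 1
  λ = 6: algebraic multiplicity = 1, geometric multiplicity = 1

Determining the block sizes for each eigenvalue:
  λ = 3: one block (gm = 1), so the single block has size am = 2 → block sizes [2]
  λ = 6: one block (gm = 1), so the single block has size am = 1 → block sizes [1]

Assembling the blocks gives a Jordan form
J =
  [3, 1, 0]
  [0, 3, 0]
  [0, 0, 6]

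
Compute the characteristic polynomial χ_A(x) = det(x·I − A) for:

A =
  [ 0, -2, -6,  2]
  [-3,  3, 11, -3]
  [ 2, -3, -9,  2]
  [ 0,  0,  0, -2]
x^4 + 8*x^3 + 24*x^2 + 32*x + 16

Expanding det(x·I − A) (e.g. by cofactor expansion or by noting that A is similar to its Jordan form J, which has the same characteristic polynomial as A) gives
  χ_A(x) = x^4 + 8*x^3 + 24*x^2 + 32*x + 16
which factors as (x + 2)^4. The eigenvalues (with algebraic multiplicities) are λ = -2 with multiplicity 4.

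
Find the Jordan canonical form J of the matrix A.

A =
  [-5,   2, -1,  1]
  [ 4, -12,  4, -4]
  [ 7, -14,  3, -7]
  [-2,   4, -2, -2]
J_2(-4) ⊕ J_1(-4) ⊕ J_1(-4)

The characteristic polynomial is
  det(x·I − A) = x^4 + 16*x^3 + 96*x^2 + 256*x + 256 = (x + 4)^4

Eigenvalues and multiplicities (the geometric multiplicity of λ is n − rank(A − λI), which equals the number of Jordan blocks for λ):
  λ = -4: algebraic multiplicity = 4, geometric multiplicity = 3

Determining the block sizes for each eigenvalue:
  λ = -4: 3 blocks summing to 4 forces exactly one block of size 2 and the rest size 1 → block sizes [2, 1, 1]

Assembling the blocks gives a Jordan form
J =
  [-4,  1,  0,  0]
  [ 0, -4,  0,  0]
  [ 0,  0, -4,  0]
  [ 0,  0,  0, -4]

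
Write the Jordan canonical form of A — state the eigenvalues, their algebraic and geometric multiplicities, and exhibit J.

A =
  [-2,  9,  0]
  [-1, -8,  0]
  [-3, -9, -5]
J_2(-5) ⊕ J_1(-5)

The characteristic polynomial is
  det(x·I − A) = x^3 + 15*x^2 + 75*x + 125 = (x + 5)^3

Eigenvalues and multiplicities (the geometric multiplicity of λ is n − rank(A − λI), which equals the number of Jordan blocks for λ):
  λ = -5: algebraic multiplicity = 3, geometric multiplicity = 2

Determining the block sizes for each eigenvalue:
  λ = -5: 2 blocks summing to 3 forces exactly one block of size 2 and the rest size 1 → block sizes [2, 1]

Assembling the blocks gives a Jordan form
J =
  [-5,  1,  0]
  [ 0, -5,  0]
  [ 0,  0, -5]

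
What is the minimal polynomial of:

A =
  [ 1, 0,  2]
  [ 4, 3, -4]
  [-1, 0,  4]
x^2 - 5*x + 6

The characteristic polynomial is χ_A(x) = (x - 3)^2*(x - 2), so the eigenvalues are known. The minimal polynomial is
  m_A(x) = Π_λ (x − λ)^{k_λ}
where k_λ is the size of the *largest* Jordan block for λ (equivalently, the smallest k with (A − λI)^k v = 0 for every generalised eigenvector v of λ).

  λ = 2: largest Jordan block has size 1, contributing (x − 2)
  λ = 3: largest Jordan block has size 1, contributing (x − 3)

So m_A(x) = (x - 3)*(x - 2) = x^2 - 5*x + 6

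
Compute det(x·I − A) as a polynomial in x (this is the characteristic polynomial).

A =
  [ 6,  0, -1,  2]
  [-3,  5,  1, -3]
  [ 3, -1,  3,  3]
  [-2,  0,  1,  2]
x^4 - 16*x^3 + 96*x^2 - 256*x + 256

Expanding det(x·I − A) (e.g. by cofactor expansion or by noting that A is similar to its Jordan form J, which has the same characteristic polynomial as A) gives
  χ_A(x) = x^4 - 16*x^3 + 96*x^2 - 256*x + 256
which factors as (x - 4)^4. The eigenvalues (with algebraic multiplicities) are λ = 4 with multiplicity 4.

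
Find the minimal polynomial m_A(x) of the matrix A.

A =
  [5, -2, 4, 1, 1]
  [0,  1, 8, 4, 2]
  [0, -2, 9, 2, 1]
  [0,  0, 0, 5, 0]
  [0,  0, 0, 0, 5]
x^2 - 10*x + 25

The characteristic polynomial is χ_A(x) = (x - 5)^5, so the eigenvalues are known. The minimal polynomial is
  m_A(x) = Π_λ (x − λ)^{k_λ}
where k_λ is the size of the *largest* Jordan block for λ (equivalently, the smallest k with (A − λI)^k v = 0 for every generalised eigenvector v of λ).

  λ = 5: largest Jordan block has size 2, contributing (x − 5)^2

So m_A(x) = (x - 5)^2 = x^2 - 10*x + 25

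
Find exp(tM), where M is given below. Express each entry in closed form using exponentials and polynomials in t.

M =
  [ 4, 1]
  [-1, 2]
e^{tM} =
  [t*exp(3*t) + exp(3*t), t*exp(3*t)]
  [-t*exp(3*t), -t*exp(3*t) + exp(3*t)]

Strategy: write M = P · J · P⁻¹ where J is a Jordan canonical form, so e^{tM} = P · e^{tJ} · P⁻¹, and e^{tJ} can be computed block-by-block.

M has Jordan form
J =
  [3, 1]
  [0, 3]
(up to reordering of blocks).

Per-block formulas:
  For a 2×2 Jordan block J_2(3): exp(t · J_2(3)) = e^(3t)·(I + t·N), where N is the 2×2 nilpotent shift.

After assembling e^{tJ} and conjugating by P, we get:

e^{tM} =
  [t*exp(3*t) + exp(3*t), t*exp(3*t)]
  [-t*exp(3*t), -t*exp(3*t) + exp(3*t)]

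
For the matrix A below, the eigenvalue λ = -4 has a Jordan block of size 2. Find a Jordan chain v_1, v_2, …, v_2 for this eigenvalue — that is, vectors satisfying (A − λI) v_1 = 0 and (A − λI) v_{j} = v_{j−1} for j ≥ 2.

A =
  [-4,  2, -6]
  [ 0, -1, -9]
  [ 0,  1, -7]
A Jordan chain for λ = -4 of length 2:
v_1 = (2, 3, 1)ᵀ
v_2 = (0, 1, 0)ᵀ

Let N = A − (-4)·I. We want v_2 with N^2 v_2 = 0 but N^1 v_2 ≠ 0; then v_{j-1} := N · v_j for j = 2, …, 2.

Pick v_2 = (0, 1, 0)ᵀ.
Then v_1 = N · v_2 = (2, 3, 1)ᵀ.

Sanity check: (A − (-4)·I) v_1 = (0, 0, 0)ᵀ = 0. ✓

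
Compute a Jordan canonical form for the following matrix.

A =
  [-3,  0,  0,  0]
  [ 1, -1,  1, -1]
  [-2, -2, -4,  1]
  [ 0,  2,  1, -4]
J_2(-3) ⊕ J_2(-3)

The characteristic polynomial is
  det(x·I − A) = x^4 + 12*x^3 + 54*x^2 + 108*x + 81 = (x + 3)^4

Eigenvalues and multiplicities (the geometric multiplicity of λ is n − rank(A − λI), which equals the number of Jordan blocks for λ):
  λ = -3: algebraic multiplicity = 4, geometric multiplicity = 2

Determining the block sizes for each eigenvalue:
  λ = -3: with am = 4 and gm = 2, the partition is not yet determined (e.g. several partitions of 4 into 2 parts exist). Let N = A − (-3)·I. Computing rank(N^1) = 2, rank(N^2) = 0; the number of blocks of size ≥ j is rank(N^{j−1}) − rank(N^j), giving [2, 2]. So we have 2 block(s) of size 2 → block sizes [2, 2]

Assembling the blocks gives a Jordan form
J =
  [-3,  1,  0,  0]
  [ 0, -3,  0,  0]
  [ 0,  0, -3,  1]
  [ 0,  0,  0, -3]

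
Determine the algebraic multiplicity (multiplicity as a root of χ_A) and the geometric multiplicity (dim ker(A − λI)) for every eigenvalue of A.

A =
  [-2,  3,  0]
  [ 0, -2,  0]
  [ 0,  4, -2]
λ = -2: alg = 3, geom = 2

Step 1 — factor the characteristic polynomial to read off the algebraic multiplicities:
  χ_A(x) = (x + 2)^3

Step 2 — compute geometric multiplicities via the rank-nullity identity g(λ) = n − rank(A − λI):
  rank(A − (-2)·I) = 1, so dim ker(A − (-2)·I) = n − 1 = 2

Summary:
  λ = -2: algebraic multiplicity = 3, geometric multiplicity = 2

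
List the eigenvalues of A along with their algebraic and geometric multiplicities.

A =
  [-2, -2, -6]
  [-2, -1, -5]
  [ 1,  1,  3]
λ = 0: alg = 3, geom = 1

Step 1 — factor the characteristic polynomial to read off the algebraic multiplicities:
  χ_A(x) = x^3

Step 2 — compute geometric multiplicities via the rank-nullity identity g(λ) = n − rank(A − λI):
  rank(A − (0)·I) = 2, so dim ker(A − (0)·I) = n − 2 = 1

Summary:
  λ = 0: algebraic multiplicity = 3, geometric multiplicity = 1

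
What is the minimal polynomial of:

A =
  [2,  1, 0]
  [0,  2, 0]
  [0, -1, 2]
x^2 - 4*x + 4

The characteristic polynomial is χ_A(x) = (x - 2)^3, so the eigenvalues are known. The minimal polynomial is
  m_A(x) = Π_λ (x − λ)^{k_λ}
where k_λ is the size of the *largest* Jordan block for λ (equivalently, the smallest k with (A − λI)^k v = 0 for every generalised eigenvector v of λ).

  λ = 2: largest Jordan block has size 2, contributing (x − 2)^2

So m_A(x) = (x - 2)^2 = x^2 - 4*x + 4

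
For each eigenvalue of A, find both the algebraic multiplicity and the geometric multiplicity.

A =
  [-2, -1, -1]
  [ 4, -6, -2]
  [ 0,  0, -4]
λ = -4: alg = 3, geom = 2

Step 1 — factor the characteristic polynomial to read off the algebraic multiplicities:
  χ_A(x) = (x + 4)^3

Step 2 — compute geometric multiplicities via the rank-nullity identity g(λ) = n − rank(A − λI):
  rank(A − (-4)·I) = 1, so dim ker(A − (-4)·I) = n − 1 = 2

Summary:
  λ = -4: algebraic multiplicity = 3, geometric multiplicity = 2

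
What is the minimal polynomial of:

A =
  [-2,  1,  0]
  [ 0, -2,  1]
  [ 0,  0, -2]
x^3 + 6*x^2 + 12*x + 8

The characteristic polynomial is χ_A(x) = (x + 2)^3, so the eigenvalues are known. The minimal polynomial is
  m_A(x) = Π_λ (x − λ)^{k_λ}
where k_λ is the size of the *largest* Jordan block for λ (equivalently, the smallest k with (A − λI)^k v = 0 for every generalised eigenvector v of λ).

  λ = -2: largest Jordan block has size 3, contributing (x + 2)^3

So m_A(x) = (x + 2)^3 = x^3 + 6*x^2 + 12*x + 8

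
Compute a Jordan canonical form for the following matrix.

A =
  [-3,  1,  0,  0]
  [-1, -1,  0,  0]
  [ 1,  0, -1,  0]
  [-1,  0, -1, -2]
J_2(-2) ⊕ J_1(-2) ⊕ J_1(-1)

The characteristic polynomial is
  det(x·I − A) = x^4 + 7*x^3 + 18*x^2 + 20*x + 8 = (x + 1)*(x + 2)^3

Eigenvalues and multiplicities (the geometric multiplicity of λ is n − rank(A − λI), which equals the number of Jordan blocks for λ):
  λ = -2: algebraic multiplicity = 3, geometric multiplicity = 2
  λ = -1: algebraic multiplicity = 1, geometric multiplicity = 1

Determining the block sizes for each eigenvalue:
  λ = -2: 2 blocks summing to 3 forces exactly one block of size 2 and the rest size 1 → block sizes [2, 1]
  λ = -1: one block (gm = 1), so the single block has size am = 1 → block sizes [1]

Assembling the blocks gives a Jordan form
J =
  [-2,  1,  0,  0]
  [ 0, -2,  0,  0]
  [ 0,  0, -2,  0]
  [ 0,  0,  0, -1]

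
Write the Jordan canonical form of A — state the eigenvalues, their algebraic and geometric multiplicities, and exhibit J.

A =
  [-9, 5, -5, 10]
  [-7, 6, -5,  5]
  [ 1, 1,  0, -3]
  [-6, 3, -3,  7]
J_2(1) ⊕ J_2(1)

The characteristic polynomial is
  det(x·I − A) = x^4 - 4*x^3 + 6*x^2 - 4*x + 1 = (x - 1)^4

Eigenvalues and multiplicities (the geometric multiplicity of λ is n − rank(A − λI), which equals the number of Jordan blocks for λ):
  λ = 1: algebraic multiplicity = 4, geometric multiplicity = 2

Determining the block sizes for each eigenvalue:
  λ = 1: with am = 4 and gm = 2, the partition is not yet determined (e.g. several partitions of 4 into 2 parts exist). Let N = A − (1)·I. Computing rank(N^1) = 2, rank(N^2) = 0; the number of blocks of size ≥ j is rank(N^{j−1}) − rank(N^j), giving [2, 2]. So we have 2 block(s) of size 2 → block sizes [2, 2]

Assembling the blocks gives a Jordan form
J =
  [1, 1, 0, 0]
  [0, 1, 0, 0]
  [0, 0, 1, 1]
  [0, 0, 0, 1]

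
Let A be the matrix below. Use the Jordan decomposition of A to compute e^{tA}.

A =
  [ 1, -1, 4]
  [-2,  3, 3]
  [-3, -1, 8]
e^{tA} =
  [-t^2*exp(4*t)/2 - 3*t*exp(4*t) + exp(4*t), -t*exp(4*t), t^2*exp(4*t)/2 + 4*t*exp(4*t)]
  [-t^2*exp(4*t)/2 - 2*t*exp(4*t), -t*exp(4*t) + exp(4*t), t^2*exp(4*t)/2 + 3*t*exp(4*t)]
  [-t^2*exp(4*t)/2 - 3*t*exp(4*t), -t*exp(4*t), t^2*exp(4*t)/2 + 4*t*exp(4*t) + exp(4*t)]

Strategy: write A = P · J · P⁻¹ where J is a Jordan canonical form, so e^{tA} = P · e^{tJ} · P⁻¹, and e^{tJ} can be computed block-by-block.

A has Jordan form
J =
  [4, 1, 0]
  [0, 4, 1]
  [0, 0, 4]
(up to reordering of blocks).

Per-block formulas:
  For a 3×3 Jordan block J_3(4): exp(t · J_3(4)) = e^(4t)·(I + t·N + (t^2/2)·N^2), where N is the 3×3 nilpotent shift.

After assembling e^{tJ} and conjugating by P, we get:

e^{tA} =
  [-t^2*exp(4*t)/2 - 3*t*exp(4*t) + exp(4*t), -t*exp(4*t), t^2*exp(4*t)/2 + 4*t*exp(4*t)]
  [-t^2*exp(4*t)/2 - 2*t*exp(4*t), -t*exp(4*t) + exp(4*t), t^2*exp(4*t)/2 + 3*t*exp(4*t)]
  [-t^2*exp(4*t)/2 - 3*t*exp(4*t), -t*exp(4*t), t^2*exp(4*t)/2 + 4*t*exp(4*t) + exp(4*t)]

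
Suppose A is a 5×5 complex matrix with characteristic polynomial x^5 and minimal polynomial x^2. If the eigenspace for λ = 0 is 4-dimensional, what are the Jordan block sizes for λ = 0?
Block sizes for λ = 0: [2, 1, 1, 1]

Step 1 — from the characteristic polynomial, algebraic multiplicity of λ = 0 is 5. From dim ker(A − (0)·I) = 4, there are exactly 4 Jordan blocks for λ = 0.
Step 2 — from the minimal polynomial, the factor (x − 0)^2 tells us the largest block for λ = 0 has size 2.
Step 3 — with total size 5, 4 blocks, and largest block 2, the block sizes (in nonincreasing order) are [2, 1, 1, 1].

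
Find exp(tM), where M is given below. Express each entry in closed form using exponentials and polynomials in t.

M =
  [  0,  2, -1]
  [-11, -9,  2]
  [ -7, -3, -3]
e^{tM} =
  [t^2*exp(-4*t)/2 + 4*t*exp(-4*t) + exp(-4*t), t^2*exp(-4*t)/2 + 2*t*exp(-4*t), -t^2*exp(-4*t)/2 - t*exp(-4*t)]
  [-3*t^2*exp(-4*t)/2 - 11*t*exp(-4*t), -3*t^2*exp(-4*t)/2 - 5*t*exp(-4*t) + exp(-4*t), 3*t^2*exp(-4*t)/2 + 2*t*exp(-4*t)]
  [-t^2*exp(-4*t) - 7*t*exp(-4*t), -t^2*exp(-4*t) - 3*t*exp(-4*t), t^2*exp(-4*t) + t*exp(-4*t) + exp(-4*t)]

Strategy: write M = P · J · P⁻¹ where J is a Jordan canonical form, so e^{tM} = P · e^{tJ} · P⁻¹, and e^{tJ} can be computed block-by-block.

M has Jordan form
J =
  [-4,  1,  0]
  [ 0, -4,  1]
  [ 0,  0, -4]
(up to reordering of blocks).

Per-block formulas:
  For a 3×3 Jordan block J_3(-4): exp(t · J_3(-4)) = e^(-4t)·(I + t·N + (t^2/2)·N^2), where N is the 3×3 nilpotent shift.

After assembling e^{tJ} and conjugating by P, we get:

e^{tM} =
  [t^2*exp(-4*t)/2 + 4*t*exp(-4*t) + exp(-4*t), t^2*exp(-4*t)/2 + 2*t*exp(-4*t), -t^2*exp(-4*t)/2 - t*exp(-4*t)]
  [-3*t^2*exp(-4*t)/2 - 11*t*exp(-4*t), -3*t^2*exp(-4*t)/2 - 5*t*exp(-4*t) + exp(-4*t), 3*t^2*exp(-4*t)/2 + 2*t*exp(-4*t)]
  [-t^2*exp(-4*t) - 7*t*exp(-4*t), -t^2*exp(-4*t) - 3*t*exp(-4*t), t^2*exp(-4*t) + t*exp(-4*t) + exp(-4*t)]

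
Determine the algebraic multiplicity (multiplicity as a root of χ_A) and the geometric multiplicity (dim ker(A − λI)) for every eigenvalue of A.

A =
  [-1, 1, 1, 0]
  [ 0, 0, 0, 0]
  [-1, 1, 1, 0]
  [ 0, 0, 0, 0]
λ = 0: alg = 4, geom = 3

Step 1 — factor the characteristic polynomial to read off the algebraic multiplicities:
  χ_A(x) = x^4

Step 2 — compute geometric multiplicities via the rank-nullity identity g(λ) = n − rank(A − λI):
  rank(A − (0)·I) = 1, so dim ker(A − (0)·I) = n − 1 = 3

Summary:
  λ = 0: algebraic multiplicity = 4, geometric multiplicity = 3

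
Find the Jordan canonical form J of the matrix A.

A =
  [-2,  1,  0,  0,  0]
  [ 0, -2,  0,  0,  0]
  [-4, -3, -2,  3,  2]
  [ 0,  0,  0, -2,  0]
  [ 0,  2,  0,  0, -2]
J_2(-2) ⊕ J_2(-2) ⊕ J_1(-2)

The characteristic polynomial is
  det(x·I − A) = x^5 + 10*x^4 + 40*x^3 + 80*x^2 + 80*x + 32 = (x + 2)^5

Eigenvalues and multiplicities (the geometric multiplicity of λ is n − rank(A − λI), which equals the number of Jordan blocks for λ):
  λ = -2: algebraic multiplicity = 5, geometric multiplicity = 3

Determining the block sizes for each eigenvalue:
  λ = -2: with am = 5 and gm = 3, the partition is not yet determined (e.g. several partitions of 5 into 3 parts exist). Let N = A − (-2)·I. Computing rank(N^1) = 2, rank(N^2) = 0; the number of blocks of size ≥ j is rank(N^{j−1}) − rank(N^j), giving [3, 2]. So we have 2 block(s) of size 2, 1 block(s) of size 1 → block sizes [2, 2, 1]

Assembling the blocks gives a Jordan form
J =
  [-2,  1,  0,  0,  0]
  [ 0, -2,  0,  0,  0]
  [ 0,  0, -2,  1,  0]
  [ 0,  0,  0, -2,  0]
  [ 0,  0,  0,  0, -2]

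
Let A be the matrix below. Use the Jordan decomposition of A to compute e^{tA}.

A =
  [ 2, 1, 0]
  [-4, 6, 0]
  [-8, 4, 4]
e^{tA} =
  [-2*t*exp(4*t) + exp(4*t), t*exp(4*t), 0]
  [-4*t*exp(4*t), 2*t*exp(4*t) + exp(4*t), 0]
  [-8*t*exp(4*t), 4*t*exp(4*t), exp(4*t)]

Strategy: write A = P · J · P⁻¹ where J is a Jordan canonical form, so e^{tA} = P · e^{tJ} · P⁻¹, and e^{tJ} can be computed block-by-block.

A has Jordan form
J =
  [4, 1, 0]
  [0, 4, 0]
  [0, 0, 4]
(up to reordering of blocks).

Per-block formulas:
  For a 2×2 Jordan block J_2(4): exp(t · J_2(4)) = e^(4t)·(I + t·N), where N is the 2×2 nilpotent shift.
  For a 1×1 block at λ = 4: exp(t · [4]) = [e^(4t)].

After assembling e^{tJ} and conjugating by P, we get:

e^{tA} =
  [-2*t*exp(4*t) + exp(4*t), t*exp(4*t), 0]
  [-4*t*exp(4*t), 2*t*exp(4*t) + exp(4*t), 0]
  [-8*t*exp(4*t), 4*t*exp(4*t), exp(4*t)]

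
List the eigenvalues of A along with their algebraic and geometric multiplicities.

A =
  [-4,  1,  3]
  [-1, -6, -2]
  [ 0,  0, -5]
λ = -5: alg = 3, geom = 1

Step 1 — factor the characteristic polynomial to read off the algebraic multiplicities:
  χ_A(x) = (x + 5)^3

Step 2 — compute geometric multiplicities via the rank-nullity identity g(λ) = n − rank(A − λI):
  rank(A − (-5)·I) = 2, so dim ker(A − (-5)·I) = n − 2 = 1

Summary:
  λ = -5: algebraic multiplicity = 3, geometric multiplicity = 1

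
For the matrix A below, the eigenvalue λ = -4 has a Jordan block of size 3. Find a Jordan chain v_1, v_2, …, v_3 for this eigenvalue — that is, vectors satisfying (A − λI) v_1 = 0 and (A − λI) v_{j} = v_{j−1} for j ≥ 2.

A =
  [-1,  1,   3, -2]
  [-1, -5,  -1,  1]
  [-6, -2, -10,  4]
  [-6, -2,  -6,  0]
A Jordan chain for λ = -4 of length 3:
v_1 = (2, -2, -4, -4)ᵀ
v_2 = (3, -1, -6, -6)ᵀ
v_3 = (1, 0, 0, 0)ᵀ

Let N = A − (-4)·I. We want v_3 with N^3 v_3 = 0 but N^2 v_3 ≠ 0; then v_{j-1} := N · v_j for j = 3, …, 2.

Pick v_3 = (1, 0, 0, 0)ᵀ.
Then v_2 = N · v_3 = (3, -1, -6, -6)ᵀ.
Then v_1 = N · v_2 = (2, -2, -4, -4)ᵀ.

Sanity check: (A − (-4)·I) v_1 = (0, 0, 0, 0)ᵀ = 0. ✓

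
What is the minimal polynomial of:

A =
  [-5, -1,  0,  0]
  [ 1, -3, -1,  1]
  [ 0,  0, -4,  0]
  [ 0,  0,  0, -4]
x^3 + 12*x^2 + 48*x + 64

The characteristic polynomial is χ_A(x) = (x + 4)^4, so the eigenvalues are known. The minimal polynomial is
  m_A(x) = Π_λ (x − λ)^{k_λ}
where k_λ is the size of the *largest* Jordan block for λ (equivalently, the smallest k with (A − λI)^k v = 0 for every generalised eigenvector v of λ).

  λ = -4: largest Jordan block has size 3, contributing (x + 4)^3

So m_A(x) = (x + 4)^3 = x^3 + 12*x^2 + 48*x + 64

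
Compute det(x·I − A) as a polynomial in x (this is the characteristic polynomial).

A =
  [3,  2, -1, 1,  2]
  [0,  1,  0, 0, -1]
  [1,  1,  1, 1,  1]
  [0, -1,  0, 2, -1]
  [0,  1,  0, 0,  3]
x^5 - 10*x^4 + 40*x^3 - 80*x^2 + 80*x - 32

Expanding det(x·I − A) (e.g. by cofactor expansion or by noting that A is similar to its Jordan form J, which has the same characteristic polynomial as A) gives
  χ_A(x) = x^5 - 10*x^4 + 40*x^3 - 80*x^2 + 80*x - 32
which factors as (x - 2)^5. The eigenvalues (with algebraic multiplicities) are λ = 2 with multiplicity 5.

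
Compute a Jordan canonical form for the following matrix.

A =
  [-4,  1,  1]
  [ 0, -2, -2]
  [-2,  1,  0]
J_3(-2)

The characteristic polynomial is
  det(x·I − A) = x^3 + 6*x^2 + 12*x + 8 = (x + 2)^3

Eigenvalues and multiplicities (the geometric multiplicity of λ is n − rank(A − λI), which equals the number of Jordan blocks for λ):
  λ = -2: algebraic multiplicity = 3, geometric multiplicity = 1

Determining the block sizes for each eigenvalue:
  λ = -2: one block (gm = 1), so the single block has size am = 3 → block sizes [3]

Assembling the blocks gives a Jordan form
J =
  [-2,  1,  0]
  [ 0, -2,  1]
  [ 0,  0, -2]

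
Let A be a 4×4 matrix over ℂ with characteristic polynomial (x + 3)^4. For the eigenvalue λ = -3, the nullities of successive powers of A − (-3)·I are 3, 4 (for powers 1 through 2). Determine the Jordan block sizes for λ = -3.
Block sizes for λ = -3: [2, 1, 1]

From the dimensions of kernels of powers, the number of Jordan blocks of size at least j is d_j − d_{j−1} where d_j = dim ker(N^j) (with d_0 = 0). Computing the differences gives [3, 1].
The number of blocks of size exactly k is (#blocks of size ≥ k) − (#blocks of size ≥ k + 1), so the partition is: 2 block(s) of size 1, 1 block(s) of size 2.
In nonincreasing order the block sizes are [2, 1, 1].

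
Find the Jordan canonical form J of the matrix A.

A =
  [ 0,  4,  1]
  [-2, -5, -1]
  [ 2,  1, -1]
J_3(-2)

The characteristic polynomial is
  det(x·I − A) = x^3 + 6*x^2 + 12*x + 8 = (x + 2)^3

Eigenvalues and multiplicities (the geometric multiplicity of λ is n − rank(A − λI), which equals the number of Jordan blocks for λ):
  λ = -2: algebraic multiplicity = 3, geometric multiplicity = 1

Determining the block sizes for each eigenvalue:
  λ = -2: one block (gm = 1), so the single block has size am = 3 → block sizes [3]

Assembling the blocks gives a Jordan form
J =
  [-2,  1,  0]
  [ 0, -2,  1]
  [ 0,  0, -2]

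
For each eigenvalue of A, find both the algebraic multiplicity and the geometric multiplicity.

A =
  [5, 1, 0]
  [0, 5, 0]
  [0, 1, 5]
λ = 5: alg = 3, geom = 2

Step 1 — factor the characteristic polynomial to read off the algebraic multiplicities:
  χ_A(x) = (x - 5)^3

Step 2 — compute geometric multiplicities via the rank-nullity identity g(λ) = n − rank(A − λI):
  rank(A − (5)·I) = 1, so dim ker(A − (5)·I) = n − 1 = 2

Summary:
  λ = 5: algebraic multiplicity = 3, geometric multiplicity = 2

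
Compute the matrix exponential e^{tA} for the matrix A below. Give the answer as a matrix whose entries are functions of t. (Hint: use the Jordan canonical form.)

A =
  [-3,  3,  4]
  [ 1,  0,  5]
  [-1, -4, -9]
e^{tA} =
  [t*exp(-4*t) + exp(-4*t), -t^2*exp(-4*t)/2 + 3*t*exp(-4*t), -t^2*exp(-4*t)/2 + 4*t*exp(-4*t)]
  [t*exp(-4*t), -t^2*exp(-4*t)/2 + 4*t*exp(-4*t) + exp(-4*t), -t^2*exp(-4*t)/2 + 5*t*exp(-4*t)]
  [-t*exp(-4*t), t^2*exp(-4*t)/2 - 4*t*exp(-4*t), t^2*exp(-4*t)/2 - 5*t*exp(-4*t) + exp(-4*t)]

Strategy: write A = P · J · P⁻¹ where J is a Jordan canonical form, so e^{tA} = P · e^{tJ} · P⁻¹, and e^{tJ} can be computed block-by-block.

A has Jordan form
J =
  [-4,  1,  0]
  [ 0, -4,  1]
  [ 0,  0, -4]
(up to reordering of blocks).

Per-block formulas:
  For a 3×3 Jordan block J_3(-4): exp(t · J_3(-4)) = e^(-4t)·(I + t·N + (t^2/2)·N^2), where N is the 3×3 nilpotent shift.

After assembling e^{tJ} and conjugating by P, we get:

e^{tA} =
  [t*exp(-4*t) + exp(-4*t), -t^2*exp(-4*t)/2 + 3*t*exp(-4*t), -t^2*exp(-4*t)/2 + 4*t*exp(-4*t)]
  [t*exp(-4*t), -t^2*exp(-4*t)/2 + 4*t*exp(-4*t) + exp(-4*t), -t^2*exp(-4*t)/2 + 5*t*exp(-4*t)]
  [-t*exp(-4*t), t^2*exp(-4*t)/2 - 4*t*exp(-4*t), t^2*exp(-4*t)/2 - 5*t*exp(-4*t) + exp(-4*t)]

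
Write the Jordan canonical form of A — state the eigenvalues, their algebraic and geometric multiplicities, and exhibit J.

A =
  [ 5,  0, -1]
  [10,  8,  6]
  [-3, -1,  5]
J_3(6)

The characteristic polynomial is
  det(x·I − A) = x^3 - 18*x^2 + 108*x - 216 = (x - 6)^3

Eigenvalues and multiplicities (the geometric multiplicity of λ is n − rank(A − λI), which equals the number of Jordan blocks for λ):
  λ = 6: algebraic multiplicity = 3, geometric multiplicity = 1

Determining the block sizes for each eigenvalue:
  λ = 6: one block (gm = 1), so the single block has size am = 3 → block sizes [3]

Assembling the blocks gives a Jordan form
J =
  [6, 1, 0]
  [0, 6, 1]
  [0, 0, 6]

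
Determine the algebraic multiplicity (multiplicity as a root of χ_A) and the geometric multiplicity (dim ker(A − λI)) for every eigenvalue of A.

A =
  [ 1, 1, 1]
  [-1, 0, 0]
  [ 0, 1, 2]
λ = 1: alg = 3, geom = 1

Step 1 — factor the characteristic polynomial to read off the algebraic multiplicities:
  χ_A(x) = (x - 1)^3

Step 2 — compute geometric multiplicities via the rank-nullity identity g(λ) = n − rank(A − λI):
  rank(A − (1)·I) = 2, so dim ker(A − (1)·I) = n − 2 = 1

Summary:
  λ = 1: algebraic multiplicity = 3, geometric multiplicity = 1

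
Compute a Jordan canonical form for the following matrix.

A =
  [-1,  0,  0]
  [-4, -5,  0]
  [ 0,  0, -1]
J_1(-5) ⊕ J_1(-1) ⊕ J_1(-1)

The characteristic polynomial is
  det(x·I − A) = x^3 + 7*x^2 + 11*x + 5 = (x + 1)^2*(x + 5)

Eigenvalues and multiplicities (the geometric multiplicity of λ is n − rank(A − λI), which equals the number of Jordan blocks for λ):
  λ = -5: algebraic multiplicity = 1, geometric multiplicity = 1
  λ = -1: algebraic multiplicity = 2, geometric multiplicity = 2

Determining the block sizes for each eigenvalue:
  λ = -5: one block (gm = 1), so the single block has size am = 1 → block sizes [1]
  λ = -1: gm = am = 2, so every block has size 1 → block sizes [1, 1]

Assembling the blocks gives a Jordan form
J =
  [-5,  0,  0]
  [ 0, -1,  0]
  [ 0,  0, -1]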